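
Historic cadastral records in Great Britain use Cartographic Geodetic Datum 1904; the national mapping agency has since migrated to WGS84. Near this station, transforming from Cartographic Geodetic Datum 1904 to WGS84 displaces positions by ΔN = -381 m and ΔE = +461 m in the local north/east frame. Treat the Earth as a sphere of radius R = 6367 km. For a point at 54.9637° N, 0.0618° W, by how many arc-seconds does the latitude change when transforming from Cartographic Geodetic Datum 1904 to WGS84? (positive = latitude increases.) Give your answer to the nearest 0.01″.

On a sphere of radius R, 1 rad of latitude = R, so Δφ = ΔN / R = -381.0 / 6367000 = -5.9840e-05 rad = -12.343″.

Δφ = -12.34″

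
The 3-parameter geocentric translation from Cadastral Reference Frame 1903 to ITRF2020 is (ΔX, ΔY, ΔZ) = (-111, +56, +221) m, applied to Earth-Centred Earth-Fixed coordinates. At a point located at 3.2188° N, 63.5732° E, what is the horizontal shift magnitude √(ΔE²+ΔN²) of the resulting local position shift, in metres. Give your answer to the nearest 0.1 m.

The local east axis at (φ, λ) is (−sin λ, cos λ, 0), so ΔE = −sin(63.5732°)·(-111) + cos(63.5732°)·56 = 124.32 m.
The local north axis is (−sin φ cos λ, −sin φ sin λ, cos φ), giving ΔN = 2.774 − 2.816 + 220.651 = 220.61 m.
Horizontal magnitude = √(ΔE² + ΔN²) = √(124.32² + 220.61²) = 253.23 m.

253.2 m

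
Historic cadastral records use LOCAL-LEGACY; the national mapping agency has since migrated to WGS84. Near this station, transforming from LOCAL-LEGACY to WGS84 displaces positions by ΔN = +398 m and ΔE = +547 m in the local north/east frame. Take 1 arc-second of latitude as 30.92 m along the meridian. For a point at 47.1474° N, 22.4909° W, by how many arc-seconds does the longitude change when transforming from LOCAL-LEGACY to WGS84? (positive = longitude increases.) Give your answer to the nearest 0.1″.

At latitude 47.1474°, cos φ = 0.680115.
1″ of longitude at this latitude = 30.92 × cos φ = 21.0291 m, so Δλ = 547.0 / 21.0291 = 26.012″.

Δλ = 26.0″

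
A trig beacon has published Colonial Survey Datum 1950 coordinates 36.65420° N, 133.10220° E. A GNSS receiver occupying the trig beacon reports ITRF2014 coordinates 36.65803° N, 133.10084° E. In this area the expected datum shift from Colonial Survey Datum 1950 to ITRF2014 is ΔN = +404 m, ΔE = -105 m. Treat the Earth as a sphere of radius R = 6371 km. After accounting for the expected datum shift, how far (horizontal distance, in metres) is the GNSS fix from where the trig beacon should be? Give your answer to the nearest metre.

Observed coordinate differences: Δφ = +0.00383°, Δλ = -0.00136°.
Converting to metres (1° lat = 111195 m, cos φ = 0.802253): observed ΔN = 425.9 m, observed ΔE = -121.3 m.
Subtracting the expected shift leaves a residual of 425.9 − (404) = 21.9 m north and -121.3 − (-105) = -16.3 m east.
Residual distance = √(21.9² + (-16.3)²) = 27.3 m.

27 m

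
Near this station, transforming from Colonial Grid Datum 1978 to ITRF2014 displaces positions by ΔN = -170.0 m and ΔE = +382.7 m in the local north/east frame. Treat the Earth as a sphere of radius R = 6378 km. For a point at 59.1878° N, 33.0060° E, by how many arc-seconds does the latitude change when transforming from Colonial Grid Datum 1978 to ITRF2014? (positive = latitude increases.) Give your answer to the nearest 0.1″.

Δφ = -5.5″

On a sphere of radius R, 1 rad of latitude = R, so Δφ = ΔN / R = -170.0 / 6378000 = -2.6654e-05 rad = -5.498″.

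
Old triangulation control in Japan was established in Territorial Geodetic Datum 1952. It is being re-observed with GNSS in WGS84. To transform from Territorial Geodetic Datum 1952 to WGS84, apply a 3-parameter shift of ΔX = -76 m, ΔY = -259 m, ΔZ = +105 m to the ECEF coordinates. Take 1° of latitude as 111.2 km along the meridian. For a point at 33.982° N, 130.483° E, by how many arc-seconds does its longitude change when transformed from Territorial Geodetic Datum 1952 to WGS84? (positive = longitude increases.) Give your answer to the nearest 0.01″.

Δλ = 8.82″

sin φ = 0.558932, cos φ = 0.829213, sin λ = 0.760599, cos λ = -0.649222.
East component: ΔE = −sin λ·ΔX + cos λ·ΔY = −(0.760599)(-76) + (-0.649222)(-259) = 225.95 m.
1° of latitude spans 111200 m; at latitude φ, 1° of longitude spans that × cos φ = 92208.5 m, so Δλ = 225.95 / 92208.5 × 3600 = 8.822″.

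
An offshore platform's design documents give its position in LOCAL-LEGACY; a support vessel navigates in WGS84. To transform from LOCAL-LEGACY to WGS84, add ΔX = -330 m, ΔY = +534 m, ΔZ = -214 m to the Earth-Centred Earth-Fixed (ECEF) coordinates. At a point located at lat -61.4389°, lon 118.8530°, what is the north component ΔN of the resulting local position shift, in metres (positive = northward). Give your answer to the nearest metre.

At φ = -61.4389°, λ = 118.8530°: sin φ = -0.878308, cos φ = 0.478096, sin λ = 0.875861, cos λ = -0.482564.
ΔN = −sin φ cos λ·ΔX − sin φ sin λ·ΔY + cos φ·ΔZ = −(-0.878308)(-0.482564)(-330) − (-0.878308)(0.875861)(534) + (0.478096)(-214) = 448.35 m.

ΔN = 448 m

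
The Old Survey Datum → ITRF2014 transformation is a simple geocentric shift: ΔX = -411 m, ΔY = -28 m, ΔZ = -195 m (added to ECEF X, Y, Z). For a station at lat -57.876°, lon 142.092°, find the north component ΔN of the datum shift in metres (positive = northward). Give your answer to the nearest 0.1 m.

ΔN = 156.4 m

At φ = -57.876°, λ = 142.092°: sin φ = -0.846899, cos φ = 0.531753, sin λ = 0.614395, cos λ = -0.788998.
ΔN = −sin φ cos λ·ΔX − sin φ sin λ·ΔY + cos φ·ΔZ = −(-0.846899)(-0.788998)(-411) − (-0.846899)(0.614395)(-28) + (0.531753)(-195) = 156.37 m.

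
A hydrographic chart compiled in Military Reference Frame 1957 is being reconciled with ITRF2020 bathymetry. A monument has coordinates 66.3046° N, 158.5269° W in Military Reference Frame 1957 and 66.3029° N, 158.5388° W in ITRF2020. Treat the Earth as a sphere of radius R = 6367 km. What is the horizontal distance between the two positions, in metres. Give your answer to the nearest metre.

564 m

Δφ = 66.3029° − 66.3046° = -0.0017°; Δλ = -158.5388° − -158.5269° = -0.0119°.
1° along a meridian = πR/180 = 111125 m.
ΔN = Δφ × 111125 = -188.9 m; ΔE = Δλ × 111125 × cos(66.3046°) = -0.0119 × 111125 × 0.401874 = -531.4 m.
Distance = √(ΔE² + ΔN²) = √((-531.4)² + (-188.9)²) = 564.0 m.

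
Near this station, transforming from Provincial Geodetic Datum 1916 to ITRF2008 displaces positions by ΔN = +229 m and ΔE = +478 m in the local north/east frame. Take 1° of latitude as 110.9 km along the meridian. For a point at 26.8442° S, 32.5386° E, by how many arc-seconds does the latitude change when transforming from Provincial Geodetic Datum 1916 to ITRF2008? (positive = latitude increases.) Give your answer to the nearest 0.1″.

Δφ = 7.4″

1° of latitude = 110.9 km, so Δφ = 229.0 / 110900 = 0.0020649° = 7.434″.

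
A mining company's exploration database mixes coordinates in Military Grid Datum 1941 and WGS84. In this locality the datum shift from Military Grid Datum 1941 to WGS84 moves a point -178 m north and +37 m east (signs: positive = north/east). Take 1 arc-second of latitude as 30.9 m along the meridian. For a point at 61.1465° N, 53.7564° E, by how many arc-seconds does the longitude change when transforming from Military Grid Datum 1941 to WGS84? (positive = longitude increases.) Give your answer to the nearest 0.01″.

At latitude 61.1465°, cos φ = 0.482572.
1″ of longitude at this latitude = 30.90 × cos φ = 14.9115 m, so Δλ = 37.0 / 14.9115 = 2.481″.

Δλ = 2.48″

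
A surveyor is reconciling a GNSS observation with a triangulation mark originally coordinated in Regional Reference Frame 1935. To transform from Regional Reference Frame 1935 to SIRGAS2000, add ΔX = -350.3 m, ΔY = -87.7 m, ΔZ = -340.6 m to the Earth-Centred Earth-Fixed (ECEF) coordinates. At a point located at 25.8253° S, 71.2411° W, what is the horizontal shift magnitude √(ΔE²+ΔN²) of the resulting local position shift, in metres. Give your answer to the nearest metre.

481 m

The local east axis at (φ, λ) is (−sin λ, cos λ, 0), so ΔE = −sin(-71.2411°)·(-350.3) + cos(-71.2411°)·(-87.7) = -359.90 m.
The local north axis is (−sin φ cos λ, −sin φ sin λ, cos φ), giving ΔN = -49.074 + 36.175 − 306.583 = -319.48 m.
Horizontal magnitude = √(ΔE² + ΔN²) = √((-359.90)² + (-319.48)²) = 481.24 m.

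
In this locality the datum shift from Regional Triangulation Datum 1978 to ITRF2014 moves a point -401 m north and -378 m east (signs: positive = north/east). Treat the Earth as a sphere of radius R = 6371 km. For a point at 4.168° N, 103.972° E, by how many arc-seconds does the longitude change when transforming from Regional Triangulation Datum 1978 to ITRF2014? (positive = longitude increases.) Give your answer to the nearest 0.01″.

At latitude 4.168°, cos φ = 0.997355.
One radian of longitude at latitude φ spans R cos φ, so Δλ = ΔE / (R cos φ) = -378.0 / (6371000 × 0.997355) = -5.9489e-05 rad = -12.270″.

Δλ = -12.27″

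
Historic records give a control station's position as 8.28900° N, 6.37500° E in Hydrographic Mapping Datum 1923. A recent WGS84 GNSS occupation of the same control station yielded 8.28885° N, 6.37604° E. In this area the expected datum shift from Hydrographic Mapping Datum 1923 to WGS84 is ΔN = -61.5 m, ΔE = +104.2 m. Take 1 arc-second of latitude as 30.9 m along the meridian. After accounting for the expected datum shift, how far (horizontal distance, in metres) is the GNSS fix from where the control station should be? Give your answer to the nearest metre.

Observed coordinate differences: Δφ = -0.00015°, Δλ = +0.00104°.
Converting to metres (1° lat = 111240 m, cos φ = 0.989553): observed ΔN = -16.7 m, observed ΔE = 114.5 m.
Subtracting the expected shift leaves a residual of -16.7 − (-61.5) = 44.8 m north and 114.5 − (104.2) = 10.3 m east.
Residual distance = √(44.8² + 10.3²) = 46.0 m.

46 m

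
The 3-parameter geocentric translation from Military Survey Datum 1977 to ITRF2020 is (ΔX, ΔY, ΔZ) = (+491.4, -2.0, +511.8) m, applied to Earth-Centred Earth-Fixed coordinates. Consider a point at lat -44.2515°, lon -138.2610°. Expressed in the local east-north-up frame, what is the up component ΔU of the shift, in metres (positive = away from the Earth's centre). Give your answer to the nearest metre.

ΔU = -619 m

At φ = -44.2515°, λ = -138.2610°: sin φ = -0.697809, cos φ = 0.716284, sin λ = -0.665738, cos λ = -0.746185.
ΔU = cos φ cos λ·ΔX + cos φ sin λ·ΔY + sin φ·ΔZ = (0.716284)(-0.746185)(491.4) + (0.716284)(-0.665738)(-2.0) + (-0.697809)(511.8) = -618.83 m.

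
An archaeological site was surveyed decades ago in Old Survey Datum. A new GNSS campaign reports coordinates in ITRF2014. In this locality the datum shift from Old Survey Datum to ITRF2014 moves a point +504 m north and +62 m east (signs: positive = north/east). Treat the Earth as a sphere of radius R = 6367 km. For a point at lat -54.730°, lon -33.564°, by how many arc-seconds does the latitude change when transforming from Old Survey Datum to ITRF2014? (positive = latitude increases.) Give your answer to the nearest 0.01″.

On a sphere of radius R, 1 rad of latitude = R, so Δφ = ΔN / R = 504.0 / 6367000 = 7.9158e-05 rad = 16.328″.

Δφ = 16.33″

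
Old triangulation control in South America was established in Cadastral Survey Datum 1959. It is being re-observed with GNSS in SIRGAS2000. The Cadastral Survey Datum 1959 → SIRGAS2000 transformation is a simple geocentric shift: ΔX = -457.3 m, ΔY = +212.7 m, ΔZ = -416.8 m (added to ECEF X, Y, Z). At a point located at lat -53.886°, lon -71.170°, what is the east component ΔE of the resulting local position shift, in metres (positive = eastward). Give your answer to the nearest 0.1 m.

ΔE = -364.2 m

At φ = -53.886°, λ = -71.170°: sin φ = -0.807846, cos φ = 0.589394, sin λ = -0.946480, cos λ = 0.322761.
ΔE = −sin λ·ΔX + cos λ·ΔY = −(-0.946480)·(-457.3) + (0.322761)·(212.7) = -364.17 m.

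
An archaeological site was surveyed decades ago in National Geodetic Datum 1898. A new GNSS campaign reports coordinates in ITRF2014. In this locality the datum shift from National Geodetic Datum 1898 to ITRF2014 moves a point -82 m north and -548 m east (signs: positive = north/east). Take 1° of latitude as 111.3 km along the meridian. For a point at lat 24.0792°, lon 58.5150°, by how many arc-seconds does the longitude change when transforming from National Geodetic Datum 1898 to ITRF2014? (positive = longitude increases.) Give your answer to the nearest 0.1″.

Δλ = -19.4″

At latitude 24.0792°, cos φ = 0.912982.
1° of longitude at this latitude = 111.3 × cos φ = 101.61 km, so Δλ = -548.0 / 101614.9 = -0.0053929° = -19.414″.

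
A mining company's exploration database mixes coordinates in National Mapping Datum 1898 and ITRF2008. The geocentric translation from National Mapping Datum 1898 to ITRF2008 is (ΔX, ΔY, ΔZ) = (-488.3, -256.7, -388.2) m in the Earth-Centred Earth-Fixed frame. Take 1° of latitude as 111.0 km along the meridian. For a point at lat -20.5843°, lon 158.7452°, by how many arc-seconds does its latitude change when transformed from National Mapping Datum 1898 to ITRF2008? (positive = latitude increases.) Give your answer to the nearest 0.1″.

Δφ = -7.7″

sin φ = -0.351585, cos φ = 0.936156, sin λ = 0.362516, cos λ = -0.931978.
North component: ΔN = −sin φ cos λ·ΔX − sin φ sin λ·ΔY + cos φ·ΔZ = −(-0.351585)(-0.931978)(-488.3) − (-0.351585)(0.362516)(-256.7) + (0.936156)(-388.2) = -236.13 m.
1° of latitude spans 111000 m, so Δφ = -236.13 / 111000 × 3600 = -7.658″.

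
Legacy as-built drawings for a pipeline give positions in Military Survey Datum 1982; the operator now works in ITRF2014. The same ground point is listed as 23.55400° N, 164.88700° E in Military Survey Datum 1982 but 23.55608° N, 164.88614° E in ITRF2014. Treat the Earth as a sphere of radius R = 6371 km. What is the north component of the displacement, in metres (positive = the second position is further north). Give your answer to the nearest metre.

ΔN = 231 m

Δφ = 23.55608° − 23.55400° = +0.00208°; Δλ = 164.88614° − 164.88700° = -0.00086°.
1° along a meridian = πR/180 = 111195 m.
ΔN = Δφ × 111195 = 231.3 m; ΔE = Δλ × 111195 × cos(23.55400°) = -0.00086 × 111195 × 0.916684 = -87.7 m.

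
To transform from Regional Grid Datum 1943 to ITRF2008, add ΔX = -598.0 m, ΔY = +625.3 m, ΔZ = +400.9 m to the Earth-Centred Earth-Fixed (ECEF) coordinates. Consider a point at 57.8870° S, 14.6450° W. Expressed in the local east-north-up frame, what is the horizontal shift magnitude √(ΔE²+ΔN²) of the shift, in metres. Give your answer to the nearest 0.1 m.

612.1 m

The local east axis at (φ, λ) is (−sin λ, cos λ, 0), so ΔE = −sin(-14.6450°)·(-598.0) + cos(-14.6450°)·625.3 = 453.79 m.
The local north axis is (−sin φ cos λ, −sin φ sin λ, cos φ), giving ΔN = -490.051 − 133.906 + 213.115 = -410.84 m.
Horizontal magnitude = √(ΔE² + ΔN²) = √(453.79² + (-410.84)²) = 612.14 m.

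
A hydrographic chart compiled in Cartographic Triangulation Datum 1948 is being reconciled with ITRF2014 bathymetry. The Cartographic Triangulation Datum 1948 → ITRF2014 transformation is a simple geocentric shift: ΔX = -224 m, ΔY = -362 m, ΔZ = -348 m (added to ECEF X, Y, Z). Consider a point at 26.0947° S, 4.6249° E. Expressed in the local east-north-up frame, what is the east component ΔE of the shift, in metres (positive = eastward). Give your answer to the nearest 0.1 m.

At φ = -26.0947°, λ = 4.6249°: sin φ = -0.439856, cos φ = 0.898068, sin λ = 0.080632, cos λ = 0.996744.
ΔE = −sin λ·ΔX + cos λ·ΔY = −(0.080632)·(-224) + (0.996744)·(-362) = -342.76 m.

ΔE = -342.8 m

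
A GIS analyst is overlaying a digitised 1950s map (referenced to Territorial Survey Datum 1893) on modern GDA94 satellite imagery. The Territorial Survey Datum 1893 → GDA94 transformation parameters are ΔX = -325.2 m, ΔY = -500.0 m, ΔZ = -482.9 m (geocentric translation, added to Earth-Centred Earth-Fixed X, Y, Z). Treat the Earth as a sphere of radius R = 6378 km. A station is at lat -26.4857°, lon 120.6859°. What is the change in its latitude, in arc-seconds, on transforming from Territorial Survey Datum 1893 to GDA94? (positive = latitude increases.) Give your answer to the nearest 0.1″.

sin φ = -0.445974, cos φ = 0.895046, sin λ = 0.859978, cos λ = -0.510331.
North component: ΔN = −sin φ cos λ·ΔX − sin φ sin λ·ΔY + cos φ·ΔZ = −(-0.445974)(-0.510331)(-325.2) − (-0.445974)(0.859978)(-500.0) + (0.895046)(-482.9) = -549.97 m.
1° of latitude spans πR/180 = 111317 m, so Δφ = -549.97 / 111317 × 3600 = -17.786″.

Δφ = -17.8″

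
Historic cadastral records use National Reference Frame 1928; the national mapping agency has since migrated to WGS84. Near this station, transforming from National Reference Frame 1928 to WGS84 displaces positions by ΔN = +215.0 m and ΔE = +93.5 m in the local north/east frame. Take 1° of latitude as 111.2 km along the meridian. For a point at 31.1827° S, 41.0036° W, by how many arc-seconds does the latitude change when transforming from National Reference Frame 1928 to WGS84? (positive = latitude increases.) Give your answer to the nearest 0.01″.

Δφ = 6.96″

1° of latitude = 111.2 km, so Δφ = 215.0 / 111200 = 0.0019335° = 6.960″.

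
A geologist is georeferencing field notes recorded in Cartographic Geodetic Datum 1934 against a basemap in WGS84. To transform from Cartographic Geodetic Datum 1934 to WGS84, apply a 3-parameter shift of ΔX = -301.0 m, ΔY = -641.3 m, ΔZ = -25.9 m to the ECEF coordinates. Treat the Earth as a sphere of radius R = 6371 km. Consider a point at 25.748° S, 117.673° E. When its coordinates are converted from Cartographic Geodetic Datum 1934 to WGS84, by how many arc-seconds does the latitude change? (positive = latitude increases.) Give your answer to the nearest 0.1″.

Δφ = -6.8″

sin φ = -0.434414, cos φ = 0.900713, sin λ = 0.885613, cos λ = -0.464425.
North component: ΔN = −sin φ cos λ·ΔX − sin φ sin λ·ΔY + cos φ·ΔZ = −(-0.434414)(-0.464425)(-301.0) − (-0.434414)(0.885613)(-641.3) + (0.900713)(-25.9) = -209.32 m.
1° of latitude spans πR/180 = 111195 m, so Δφ = -209.32 / 111195 × 3600 = -6.777″.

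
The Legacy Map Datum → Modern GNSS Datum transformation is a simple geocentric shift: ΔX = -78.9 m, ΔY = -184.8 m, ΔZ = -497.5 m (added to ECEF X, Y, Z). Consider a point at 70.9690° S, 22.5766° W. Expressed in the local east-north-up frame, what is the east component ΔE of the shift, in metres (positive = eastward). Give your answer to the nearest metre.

The local east axis at (φ, λ) is (−sin λ, cos λ, 0), so ΔE = −sin(-22.5766°)·(-78.9) + cos(-22.5766°)·(-184.8) = -200.93 m.

ΔE = -201 m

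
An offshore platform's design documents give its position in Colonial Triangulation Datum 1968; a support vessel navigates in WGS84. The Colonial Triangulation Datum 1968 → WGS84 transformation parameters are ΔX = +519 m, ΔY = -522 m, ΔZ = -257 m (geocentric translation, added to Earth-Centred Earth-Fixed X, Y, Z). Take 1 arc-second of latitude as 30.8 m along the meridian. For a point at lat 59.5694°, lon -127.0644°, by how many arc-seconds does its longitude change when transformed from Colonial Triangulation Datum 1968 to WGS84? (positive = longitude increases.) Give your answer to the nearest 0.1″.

Δλ = 46.7″

sin φ = 0.862243, cos φ = 0.506494, sin λ = -0.797959, cos λ = -0.602712.
East component: ΔE = −sin λ·ΔX + cos λ·ΔY = −(-0.797959)(519) + (-0.602712)(-522) = 728.76 m.
1° of latitude spans 3600 × 30.80 = 110880 m; at latitude φ, 1° of longitude spans that × cos φ = 56160.1 m, so Δλ = 728.76 / 56160.1 × 3600 = 46.715″.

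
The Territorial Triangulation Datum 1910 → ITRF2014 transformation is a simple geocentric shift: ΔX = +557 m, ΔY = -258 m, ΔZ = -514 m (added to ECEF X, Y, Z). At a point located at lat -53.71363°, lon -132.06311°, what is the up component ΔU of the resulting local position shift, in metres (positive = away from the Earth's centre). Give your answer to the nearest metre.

ΔU = 307 m

The local up (radial) axis is (cos φ cos λ, cos φ sin λ, sin φ), giving ΔU = -220.845 + 113.358 + 414.320 = 306.83 m.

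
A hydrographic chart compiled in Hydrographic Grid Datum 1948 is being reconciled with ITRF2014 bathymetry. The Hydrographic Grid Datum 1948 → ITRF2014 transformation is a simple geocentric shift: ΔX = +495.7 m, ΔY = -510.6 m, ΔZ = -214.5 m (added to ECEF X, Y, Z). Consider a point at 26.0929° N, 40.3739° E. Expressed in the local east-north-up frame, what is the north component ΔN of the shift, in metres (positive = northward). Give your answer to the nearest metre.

The local north axis is (−sin φ cos λ, −sin φ sin λ, cos φ), giving ΔN = -166.097 + 145.474 − 192.639 = -213.26 m.

ΔN = -213 m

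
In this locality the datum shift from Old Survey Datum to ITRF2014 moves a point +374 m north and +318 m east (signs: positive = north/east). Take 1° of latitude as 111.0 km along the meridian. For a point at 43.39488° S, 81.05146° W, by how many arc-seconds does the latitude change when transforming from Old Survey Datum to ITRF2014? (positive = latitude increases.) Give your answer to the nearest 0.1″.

1° of latitude = 111.0 km, so Δφ = 374.0 / 111000 = 0.0033694° = 12.130″.

Δφ = 12.1″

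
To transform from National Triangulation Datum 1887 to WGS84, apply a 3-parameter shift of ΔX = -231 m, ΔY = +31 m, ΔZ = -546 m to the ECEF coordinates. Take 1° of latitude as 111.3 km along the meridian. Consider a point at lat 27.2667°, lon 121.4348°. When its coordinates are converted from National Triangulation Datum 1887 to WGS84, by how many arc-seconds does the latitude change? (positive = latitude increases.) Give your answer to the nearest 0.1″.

Δφ = -17.9″

sin φ = 0.458133, cos φ = 0.888884, sin λ = 0.853234, cos λ = -0.521528.
North component: ΔN = −sin φ cos λ·ΔX − sin φ sin λ·ΔY + cos φ·ΔZ = −(0.458133)(-0.521528)(-231) − (0.458133)(0.853234)(31) + (0.888884)(-546) = -552.64 m.
1° of latitude spans 111300 m, so Δφ = -552.64 / 111300 × 3600 = -17.875″.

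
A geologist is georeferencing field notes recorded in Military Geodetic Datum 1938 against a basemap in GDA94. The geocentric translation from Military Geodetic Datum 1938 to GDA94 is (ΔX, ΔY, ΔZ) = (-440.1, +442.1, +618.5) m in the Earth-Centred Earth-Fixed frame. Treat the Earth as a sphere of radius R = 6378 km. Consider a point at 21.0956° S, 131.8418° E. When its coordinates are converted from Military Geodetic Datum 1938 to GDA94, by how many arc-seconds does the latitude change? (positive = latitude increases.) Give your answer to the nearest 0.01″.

Δφ = 25.91″

sin φ = -0.359925, cos φ = 0.932981, sin λ = 0.744990, cos λ = -0.667076.
North component: ΔN = −sin φ cos λ·ΔX − sin φ sin λ·ΔY + cos φ·ΔZ = −(-0.359925)(-0.667076)(-440.1) − (-0.359925)(0.744990)(442.1) + (0.932981)(618.5) = 801.26 m.
1° of latitude spans πR/180 = 111317 m, so Δφ = 801.26 / 111317 × 3600 = 25.913″.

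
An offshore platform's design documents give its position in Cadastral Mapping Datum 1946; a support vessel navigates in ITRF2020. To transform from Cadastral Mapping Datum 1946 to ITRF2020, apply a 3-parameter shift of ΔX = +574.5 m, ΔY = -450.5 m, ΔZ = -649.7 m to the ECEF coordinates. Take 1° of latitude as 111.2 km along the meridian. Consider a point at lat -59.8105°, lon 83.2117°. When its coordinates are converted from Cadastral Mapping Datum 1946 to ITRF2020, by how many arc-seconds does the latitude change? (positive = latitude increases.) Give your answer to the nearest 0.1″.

sin φ = -0.864367, cos φ = 0.502862, sin λ = 0.992990, cos λ = 0.118201.
North component: ΔN = −sin φ cos λ·ΔX − sin φ sin λ·ΔY + cos φ·ΔZ = −(-0.864367)(0.118201)(574.5) − (-0.864367)(0.992990)(-450.5) + (0.502862)(-649.7) = -654.68 m.
1° of latitude spans 111200 m, so Δφ = -654.68 / 111200 × 3600 = -21.195″.

Δφ = -21.2″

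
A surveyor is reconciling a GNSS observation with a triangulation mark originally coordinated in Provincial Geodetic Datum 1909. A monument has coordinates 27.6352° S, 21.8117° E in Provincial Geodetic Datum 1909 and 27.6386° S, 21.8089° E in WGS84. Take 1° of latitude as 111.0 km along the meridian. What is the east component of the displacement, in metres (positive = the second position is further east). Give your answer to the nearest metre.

Δφ = -27.6386° − -27.6352° = -0.0034°; Δλ = 21.8089° − 21.8117° = -0.0028°.
ΔN = Δφ × 111000 = -377.4 m; ΔE = Δλ × 111000 × cos(-27.6352°) = -0.0028 × 111000 × 0.885919 = -275.3 m.

ΔE = -275 m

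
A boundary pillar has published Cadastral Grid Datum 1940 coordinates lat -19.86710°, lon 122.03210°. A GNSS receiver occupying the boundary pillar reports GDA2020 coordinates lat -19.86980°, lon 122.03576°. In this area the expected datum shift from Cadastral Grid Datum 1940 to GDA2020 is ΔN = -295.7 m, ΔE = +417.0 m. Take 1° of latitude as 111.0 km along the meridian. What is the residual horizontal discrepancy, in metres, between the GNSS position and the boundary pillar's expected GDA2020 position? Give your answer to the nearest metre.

35 m

Observed coordinate differences: Δφ = -0.00270°, Δλ = +0.00366°.
Converting to metres (1° lat = 111000 m, cos φ = 0.940483): observed ΔN = -299.7 m, observed ΔE = 382.1 m.
Subtracting the expected shift leaves a residual of -299.7 − (-295.7) = -4.0 m north and 382.1 − (417.0) = -34.9 m east.
Residual distance = √((-4.0)² + (-34.9)²) = 35.1 m.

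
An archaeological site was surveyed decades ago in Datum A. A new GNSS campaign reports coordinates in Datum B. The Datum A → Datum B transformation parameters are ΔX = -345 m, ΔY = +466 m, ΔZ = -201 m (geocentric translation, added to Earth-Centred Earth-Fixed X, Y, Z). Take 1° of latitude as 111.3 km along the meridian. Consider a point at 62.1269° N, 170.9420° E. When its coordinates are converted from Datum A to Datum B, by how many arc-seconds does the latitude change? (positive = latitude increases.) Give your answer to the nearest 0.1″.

sin φ = 0.883985, cos φ = 0.467515, sin λ = 0.157434, cos λ = -0.987529.
North component: ΔN = −sin φ cos λ·ΔX − sin φ sin λ·ΔY + cos φ·ΔZ = −(0.883985)(-0.987529)(-345) − (0.883985)(0.157434)(466) + (0.467515)(-201) = -460.00 m.
1° of latitude spans 111300 m, so Δφ = -460.00 / 111300 × 3600 = -14.879″.

Δφ = -14.9″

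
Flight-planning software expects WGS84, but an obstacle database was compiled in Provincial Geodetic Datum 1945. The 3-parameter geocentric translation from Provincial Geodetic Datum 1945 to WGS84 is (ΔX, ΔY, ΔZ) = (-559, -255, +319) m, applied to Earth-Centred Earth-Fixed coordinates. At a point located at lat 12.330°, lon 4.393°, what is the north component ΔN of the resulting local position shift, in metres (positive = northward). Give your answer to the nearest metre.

The local north axis is (−sin φ cos λ, −sin φ sin λ, cos φ), giving ΔN = 119.019 + 4.171 + 311.642 = 434.83 m.

ΔN = 435 m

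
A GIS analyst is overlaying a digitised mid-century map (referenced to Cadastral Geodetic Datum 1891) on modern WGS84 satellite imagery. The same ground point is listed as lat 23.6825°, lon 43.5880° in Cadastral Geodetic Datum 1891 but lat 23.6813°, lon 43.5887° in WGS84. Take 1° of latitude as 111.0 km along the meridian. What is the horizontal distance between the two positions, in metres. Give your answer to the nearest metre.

Δφ = 23.6813° − 23.6825° = -0.0012°; Δλ = 43.5887° − 43.5880° = +0.0007°.
ΔN = Δφ × 111000 = -133.2 m; ΔE = Δλ × 111000 × cos(23.6825°) = +0.0007 × 111000 × 0.915785 = 71.2 m.
Distance = √(ΔE² + ΔN²) = √(71.2² + (-133.2)²) = 151.0 m.

151 m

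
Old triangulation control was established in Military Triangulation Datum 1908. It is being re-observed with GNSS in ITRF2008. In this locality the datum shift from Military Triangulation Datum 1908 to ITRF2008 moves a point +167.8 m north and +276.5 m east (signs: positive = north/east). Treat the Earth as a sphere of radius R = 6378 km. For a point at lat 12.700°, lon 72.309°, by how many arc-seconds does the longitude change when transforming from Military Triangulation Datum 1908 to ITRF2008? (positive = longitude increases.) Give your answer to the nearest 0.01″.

At latitude 12.700°, cos φ = 0.975535.
One radian of longitude at latitude φ spans R cos φ, so Δλ = ΔE / (R cos φ) = 276.5 / (6378000 × 0.975535) = 4.4439e-05 rad = 9.166″.

Δλ = 9.17″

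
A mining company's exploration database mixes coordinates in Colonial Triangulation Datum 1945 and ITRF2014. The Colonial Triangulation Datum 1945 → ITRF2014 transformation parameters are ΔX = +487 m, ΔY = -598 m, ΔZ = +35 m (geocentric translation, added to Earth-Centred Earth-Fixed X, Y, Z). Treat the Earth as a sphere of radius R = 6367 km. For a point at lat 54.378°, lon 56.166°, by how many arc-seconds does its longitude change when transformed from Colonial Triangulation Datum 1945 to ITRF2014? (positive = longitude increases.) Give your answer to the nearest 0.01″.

sin φ = 0.812877, cos φ = 0.582435, sin λ = 0.830654, cos λ = 0.556789.
East component: ΔE = −sin λ·ΔX + cos λ·ΔY = −(0.830654)(487) + (0.556789)(-598) = -737.49 m.
1° of latitude spans πR/180 = 111125 m; at latitude φ, 1° of longitude spans that × cos φ = 64723.2 m, so Δλ = -737.49 / 64723.2 × 3600 = -41.020″.

Δλ = -41.02″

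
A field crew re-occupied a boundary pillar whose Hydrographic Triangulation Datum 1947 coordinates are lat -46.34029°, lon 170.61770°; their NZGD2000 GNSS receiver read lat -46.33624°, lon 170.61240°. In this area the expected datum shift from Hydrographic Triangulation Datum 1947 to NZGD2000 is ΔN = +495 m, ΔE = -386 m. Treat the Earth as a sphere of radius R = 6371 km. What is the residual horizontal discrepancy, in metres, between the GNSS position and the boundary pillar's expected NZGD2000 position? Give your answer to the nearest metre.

49 m

Observed coordinate differences: Δφ = +0.00405°, Δλ = -0.00530°.
Converting to metres (1° lat = 111195 m, cos φ = 0.690374): observed ΔN = 450.3 m, observed ΔE = -406.9 m.
Subtracting the expected shift leaves a residual of 450.3 − (495) = -44.7 m north and -406.9 − (-386) = -20.9 m east.
Residual distance = √((-44.7)² + (-20.9)²) = 49.3 m.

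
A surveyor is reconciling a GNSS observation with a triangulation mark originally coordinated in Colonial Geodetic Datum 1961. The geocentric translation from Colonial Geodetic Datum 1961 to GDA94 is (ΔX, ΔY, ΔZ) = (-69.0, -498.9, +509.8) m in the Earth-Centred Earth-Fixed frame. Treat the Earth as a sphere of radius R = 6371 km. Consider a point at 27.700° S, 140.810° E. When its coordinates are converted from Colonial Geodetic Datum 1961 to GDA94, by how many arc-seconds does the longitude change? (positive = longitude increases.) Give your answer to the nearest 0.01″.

Δλ = 15.73″

sin φ = -0.464842, cos φ = 0.885394, sin λ = 0.631894, cos λ = -0.775055.
East component: ΔE = −sin λ·ΔX + cos λ·ΔY = −(0.631894)(-69.0) + (-0.775055)(-498.9) = 430.28 m.
1° of latitude spans πR/180 = 111195 m; at latitude φ, 1° of longitude spans that × cos φ = 98451.3 m, so Δλ = 430.28 / 98451.3 × 3600 = 15.734″.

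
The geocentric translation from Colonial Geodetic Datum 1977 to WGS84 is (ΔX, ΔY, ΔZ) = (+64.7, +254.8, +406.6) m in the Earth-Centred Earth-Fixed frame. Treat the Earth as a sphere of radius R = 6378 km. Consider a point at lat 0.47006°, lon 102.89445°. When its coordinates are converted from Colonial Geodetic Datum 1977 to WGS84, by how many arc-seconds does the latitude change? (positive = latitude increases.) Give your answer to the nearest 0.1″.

Δφ = 13.1″

sin φ = 0.008204, cos φ = 0.999966, sin λ = 0.974783, cos λ = -0.223156.
North component: ΔN = −sin φ cos λ·ΔX − sin φ sin λ·ΔY + cos φ·ΔZ = −(0.008204)(-0.223156)(64.7) − (0.008204)(0.974783)(254.8) + (0.999966)(406.6) = 404.67 m.
1° of latitude spans πR/180 = 111317 m, so Δφ = 404.67 / 111317 × 3600 = 13.087″.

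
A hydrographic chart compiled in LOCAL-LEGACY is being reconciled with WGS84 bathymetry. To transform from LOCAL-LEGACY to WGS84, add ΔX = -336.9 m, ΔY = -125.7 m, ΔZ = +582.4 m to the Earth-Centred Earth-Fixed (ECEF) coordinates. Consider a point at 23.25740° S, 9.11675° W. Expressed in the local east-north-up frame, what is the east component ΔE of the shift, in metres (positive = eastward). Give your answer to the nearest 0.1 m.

At φ = -23.25740°, λ = -9.11675°: sin φ = -0.394863, cos φ = 0.918740, sin λ = -0.158447, cos λ = 0.987368.
ΔE = −sin λ·ΔX + cos λ·ΔY = −(-0.158447)·(-336.9) + (0.987368)·(-125.7) = -177.49 m.

ΔE = -177.5 m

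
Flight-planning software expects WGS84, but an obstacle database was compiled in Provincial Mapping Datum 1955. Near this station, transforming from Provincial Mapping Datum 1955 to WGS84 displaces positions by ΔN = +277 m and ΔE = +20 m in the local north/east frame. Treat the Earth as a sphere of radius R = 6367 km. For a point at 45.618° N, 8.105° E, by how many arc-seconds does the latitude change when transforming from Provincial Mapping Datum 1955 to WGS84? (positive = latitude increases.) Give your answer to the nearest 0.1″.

Δφ = 9.0″

On a sphere of radius R, 1 rad of latitude = R, so Δφ = ΔN / R = 277.0 / 6367000 = 4.3506e-05 rad = 8.974″.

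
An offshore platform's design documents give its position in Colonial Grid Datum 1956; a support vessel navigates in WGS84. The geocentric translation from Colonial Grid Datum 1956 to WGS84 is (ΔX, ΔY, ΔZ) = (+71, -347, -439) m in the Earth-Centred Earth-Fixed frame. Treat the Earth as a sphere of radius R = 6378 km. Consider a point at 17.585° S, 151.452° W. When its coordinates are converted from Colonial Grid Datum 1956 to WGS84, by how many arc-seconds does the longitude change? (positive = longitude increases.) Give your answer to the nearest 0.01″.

sin φ = -0.302120, cos φ = 0.953270, sin λ = -0.477895, cos λ = -0.878417.
East component: ΔE = −sin λ·ΔX + cos λ·ΔY = −(-0.477895)(71) + (-0.878417)(-347) = 338.74 m.
1° of latitude spans πR/180 = 111317 m; at latitude φ, 1° of longitude spans that × cos φ = 106115.2 m, so Δλ = 338.74 / 106115.2 × 3600 = 11.492″.

Δλ = 11.49″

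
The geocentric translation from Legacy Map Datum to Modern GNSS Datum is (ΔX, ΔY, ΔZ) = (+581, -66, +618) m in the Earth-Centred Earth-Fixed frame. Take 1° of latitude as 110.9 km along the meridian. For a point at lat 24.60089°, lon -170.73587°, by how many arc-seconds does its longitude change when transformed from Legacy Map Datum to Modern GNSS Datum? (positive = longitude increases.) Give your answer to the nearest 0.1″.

sin φ = 0.416295, cos φ = 0.909230, sin λ = -0.160986, cos λ = -0.986957.
East component: ΔE = −sin λ·ΔX + cos λ·ΔY = −(-0.160986)(581) + (-0.986957)(-66) = 158.67 m.
1° of latitude spans 110900 m; at latitude φ, 1° of longitude spans that × cos φ = 100833.6 m, so Δλ = 158.67 / 100833.6 × 3600 = 5.665″.

Δλ = 5.7″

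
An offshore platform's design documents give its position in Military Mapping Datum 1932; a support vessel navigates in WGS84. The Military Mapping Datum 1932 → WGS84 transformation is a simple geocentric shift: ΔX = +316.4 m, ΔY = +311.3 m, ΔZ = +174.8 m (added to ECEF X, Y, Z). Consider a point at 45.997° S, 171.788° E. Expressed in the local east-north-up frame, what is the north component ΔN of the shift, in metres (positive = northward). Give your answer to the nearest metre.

ΔN = -72 m

At φ = -45.997°, λ = 171.788°: sin φ = -0.719303, cos φ = 0.694696, sin λ = 0.142836, cos λ = -0.989746.
ΔN = −sin φ cos λ·ΔX − sin φ sin λ·ΔY + cos φ·ΔZ = −(-0.719303)(-0.989746)(316.4) − (-0.719303)(0.142836)(311.3) + (0.694696)(174.8) = -71.84 m.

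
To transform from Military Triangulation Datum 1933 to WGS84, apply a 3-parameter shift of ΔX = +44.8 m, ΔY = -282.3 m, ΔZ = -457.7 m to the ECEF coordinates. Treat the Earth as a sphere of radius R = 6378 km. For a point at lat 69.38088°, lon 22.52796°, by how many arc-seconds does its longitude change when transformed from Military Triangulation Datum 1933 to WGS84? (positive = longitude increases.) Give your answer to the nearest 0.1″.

Δλ = -25.5″

sin φ = 0.935942, cos φ = 0.352154, sin λ = 0.383134, cos λ = 0.923693.
East component: ΔE = −sin λ·ΔX + cos λ·ΔY = −(0.383134)(44.8) + (0.923693)(-282.3) = -277.92 m.
1° of latitude spans πR/180 = 111317 m; at latitude φ, 1° of longitude spans that × cos φ = 39200.8 m, so Δλ = -277.92 / 39200.8 × 3600 = -25.523″.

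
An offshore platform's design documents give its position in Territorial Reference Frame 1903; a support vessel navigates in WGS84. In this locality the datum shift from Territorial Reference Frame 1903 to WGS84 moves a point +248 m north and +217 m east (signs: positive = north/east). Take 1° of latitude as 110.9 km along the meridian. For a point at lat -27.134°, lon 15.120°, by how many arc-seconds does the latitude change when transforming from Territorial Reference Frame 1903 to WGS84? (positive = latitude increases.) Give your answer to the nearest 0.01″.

Δφ = 8.05″

1° of latitude = 110.9 km, so Δφ = 248.0 / 110900 = 0.0022362° = 8.050″.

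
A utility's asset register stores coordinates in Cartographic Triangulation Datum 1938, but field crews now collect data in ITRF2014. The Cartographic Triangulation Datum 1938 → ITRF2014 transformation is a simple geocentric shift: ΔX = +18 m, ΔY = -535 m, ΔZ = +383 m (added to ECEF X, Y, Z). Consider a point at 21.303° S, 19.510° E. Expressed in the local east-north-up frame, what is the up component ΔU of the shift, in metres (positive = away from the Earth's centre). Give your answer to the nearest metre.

ΔU = -290 m

The local up (radial) axis is (cos φ cos λ, cos φ sin λ, sin φ), giving ΔU = 15.807 − 166.466 − 139.144 = -289.80 m.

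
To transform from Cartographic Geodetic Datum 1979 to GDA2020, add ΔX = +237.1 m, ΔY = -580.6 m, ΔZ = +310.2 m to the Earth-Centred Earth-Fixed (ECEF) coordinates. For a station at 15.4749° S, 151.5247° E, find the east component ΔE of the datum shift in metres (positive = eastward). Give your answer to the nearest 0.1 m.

ΔE = 397.3 m

The local east axis at (φ, λ) is (−sin λ, cos λ, 0), so ΔE = −sin(151.5247°)·237.1 + cos(151.5247°)·(-580.6) = 397.32 m.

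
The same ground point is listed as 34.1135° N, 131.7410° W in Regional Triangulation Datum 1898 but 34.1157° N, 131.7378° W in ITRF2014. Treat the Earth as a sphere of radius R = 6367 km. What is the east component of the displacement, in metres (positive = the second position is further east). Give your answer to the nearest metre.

Δφ = 34.1157° − 34.1135° = +0.0022°; Δλ = -131.7378° − -131.7410° = +0.0032°.
1° along a meridian = πR/180 = 111125 m.
ΔN = Δφ × 111125 = 244.5 m; ΔE = Δλ × 111125 × cos(34.1135°) = +0.0032 × 111125 × 0.827928 = 294.4 m.

ΔE = 294 m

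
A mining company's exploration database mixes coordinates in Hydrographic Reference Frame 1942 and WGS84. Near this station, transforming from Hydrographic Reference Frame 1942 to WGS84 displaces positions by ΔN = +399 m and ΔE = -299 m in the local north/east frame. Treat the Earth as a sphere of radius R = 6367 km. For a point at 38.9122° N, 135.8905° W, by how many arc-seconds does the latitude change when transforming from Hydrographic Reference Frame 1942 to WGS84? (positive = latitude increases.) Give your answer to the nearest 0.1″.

On a sphere of radius R, 1 rad of latitude = R, so Δφ = ΔN / R = 399.0 / 6367000 = 6.2667e-05 rad = 12.926″.

Δφ = 12.9″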